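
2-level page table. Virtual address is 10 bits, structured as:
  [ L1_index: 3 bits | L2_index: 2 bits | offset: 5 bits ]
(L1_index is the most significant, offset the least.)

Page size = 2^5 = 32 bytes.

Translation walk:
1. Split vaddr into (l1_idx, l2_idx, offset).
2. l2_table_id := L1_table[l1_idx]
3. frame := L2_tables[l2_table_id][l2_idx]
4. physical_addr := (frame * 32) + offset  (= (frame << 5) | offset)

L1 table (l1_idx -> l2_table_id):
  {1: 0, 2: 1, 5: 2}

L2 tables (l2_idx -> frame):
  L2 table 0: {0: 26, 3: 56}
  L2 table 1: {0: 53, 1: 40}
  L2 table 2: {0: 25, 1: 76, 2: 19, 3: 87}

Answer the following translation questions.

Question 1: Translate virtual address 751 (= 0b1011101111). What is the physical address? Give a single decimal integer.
Answer: 2799

Derivation:
vaddr = 751 = 0b1011101111
Split: l1_idx=5, l2_idx=3, offset=15
L1[5] = 2
L2[2][3] = 87
paddr = 87 * 32 + 15 = 2799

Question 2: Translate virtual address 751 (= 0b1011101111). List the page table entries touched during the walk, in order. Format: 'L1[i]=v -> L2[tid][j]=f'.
Answer: L1[5]=2 -> L2[2][3]=87

Derivation:
vaddr = 751 = 0b1011101111
Split: l1_idx=5, l2_idx=3, offset=15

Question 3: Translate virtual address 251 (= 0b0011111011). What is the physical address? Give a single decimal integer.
vaddr = 251 = 0b0011111011
Split: l1_idx=1, l2_idx=3, offset=27
L1[1] = 0
L2[0][3] = 56
paddr = 56 * 32 + 27 = 1819

Answer: 1819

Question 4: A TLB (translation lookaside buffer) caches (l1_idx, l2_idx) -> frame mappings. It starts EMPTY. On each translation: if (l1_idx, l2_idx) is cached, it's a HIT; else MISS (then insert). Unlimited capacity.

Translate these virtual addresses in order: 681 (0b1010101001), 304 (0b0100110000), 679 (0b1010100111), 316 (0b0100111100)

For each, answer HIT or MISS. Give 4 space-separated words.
Answer: MISS MISS HIT HIT

Derivation:
vaddr=681: (5,1) not in TLB -> MISS, insert
vaddr=304: (2,1) not in TLB -> MISS, insert
vaddr=679: (5,1) in TLB -> HIT
vaddr=316: (2,1) in TLB -> HIT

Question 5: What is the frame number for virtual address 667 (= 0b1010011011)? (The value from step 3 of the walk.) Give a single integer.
Answer: 25

Derivation:
vaddr = 667: l1_idx=5, l2_idx=0
L1[5] = 2; L2[2][0] = 25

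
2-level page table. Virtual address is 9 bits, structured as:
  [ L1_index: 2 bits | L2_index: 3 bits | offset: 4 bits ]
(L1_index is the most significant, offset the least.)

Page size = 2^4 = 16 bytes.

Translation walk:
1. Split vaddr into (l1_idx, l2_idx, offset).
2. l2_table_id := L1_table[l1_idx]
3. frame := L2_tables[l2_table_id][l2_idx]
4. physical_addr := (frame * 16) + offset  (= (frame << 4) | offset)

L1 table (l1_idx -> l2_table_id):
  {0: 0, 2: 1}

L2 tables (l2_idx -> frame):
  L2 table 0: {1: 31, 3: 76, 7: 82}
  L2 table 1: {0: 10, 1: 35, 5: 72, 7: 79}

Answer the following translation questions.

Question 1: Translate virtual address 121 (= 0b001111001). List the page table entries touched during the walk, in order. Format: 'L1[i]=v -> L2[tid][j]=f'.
vaddr = 121 = 0b001111001
Split: l1_idx=0, l2_idx=7, offset=9

Answer: L1[0]=0 -> L2[0][7]=82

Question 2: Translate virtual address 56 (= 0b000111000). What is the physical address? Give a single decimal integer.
vaddr = 56 = 0b000111000
Split: l1_idx=0, l2_idx=3, offset=8
L1[0] = 0
L2[0][3] = 76
paddr = 76 * 16 + 8 = 1224

Answer: 1224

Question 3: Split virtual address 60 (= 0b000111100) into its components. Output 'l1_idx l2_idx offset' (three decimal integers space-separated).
Answer: 0 3 12

Derivation:
vaddr = 60 = 0b000111100
  top 2 bits -> l1_idx = 0
  next 3 bits -> l2_idx = 3
  bottom 4 bits -> offset = 12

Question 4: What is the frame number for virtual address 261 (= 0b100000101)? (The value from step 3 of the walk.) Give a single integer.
vaddr = 261: l1_idx=2, l2_idx=0
L1[2] = 1; L2[1][0] = 10

Answer: 10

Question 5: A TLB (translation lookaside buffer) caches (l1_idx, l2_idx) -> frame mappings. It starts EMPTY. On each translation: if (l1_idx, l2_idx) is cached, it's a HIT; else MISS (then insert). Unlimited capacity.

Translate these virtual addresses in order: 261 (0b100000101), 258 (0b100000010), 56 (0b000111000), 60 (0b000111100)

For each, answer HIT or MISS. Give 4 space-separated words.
vaddr=261: (2,0) not in TLB -> MISS, insert
vaddr=258: (2,0) in TLB -> HIT
vaddr=56: (0,3) not in TLB -> MISS, insert
vaddr=60: (0,3) in TLB -> HIT

Answer: MISS HIT MISS HIT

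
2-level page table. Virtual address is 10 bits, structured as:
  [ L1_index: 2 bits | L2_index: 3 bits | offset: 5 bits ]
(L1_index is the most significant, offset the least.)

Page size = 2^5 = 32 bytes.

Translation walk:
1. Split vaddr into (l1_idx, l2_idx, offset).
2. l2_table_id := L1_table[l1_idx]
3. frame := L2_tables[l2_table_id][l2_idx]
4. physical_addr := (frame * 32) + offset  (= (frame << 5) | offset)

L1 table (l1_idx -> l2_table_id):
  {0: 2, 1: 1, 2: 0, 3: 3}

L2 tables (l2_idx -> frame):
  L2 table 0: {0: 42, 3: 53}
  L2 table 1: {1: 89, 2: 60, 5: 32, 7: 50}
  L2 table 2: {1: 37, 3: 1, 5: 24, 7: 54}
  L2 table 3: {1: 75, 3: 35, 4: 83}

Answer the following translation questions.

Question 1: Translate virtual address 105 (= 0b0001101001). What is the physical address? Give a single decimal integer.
vaddr = 105 = 0b0001101001
Split: l1_idx=0, l2_idx=3, offset=9
L1[0] = 2
L2[2][3] = 1
paddr = 1 * 32 + 9 = 41

Answer: 41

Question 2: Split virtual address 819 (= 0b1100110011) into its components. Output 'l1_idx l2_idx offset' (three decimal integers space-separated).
vaddr = 819 = 0b1100110011
  top 2 bits -> l1_idx = 3
  next 3 bits -> l2_idx = 1
  bottom 5 bits -> offset = 19

Answer: 3 1 19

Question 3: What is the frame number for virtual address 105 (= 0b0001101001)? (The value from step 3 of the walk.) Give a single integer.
vaddr = 105: l1_idx=0, l2_idx=3
L1[0] = 2; L2[2][3] = 1

Answer: 1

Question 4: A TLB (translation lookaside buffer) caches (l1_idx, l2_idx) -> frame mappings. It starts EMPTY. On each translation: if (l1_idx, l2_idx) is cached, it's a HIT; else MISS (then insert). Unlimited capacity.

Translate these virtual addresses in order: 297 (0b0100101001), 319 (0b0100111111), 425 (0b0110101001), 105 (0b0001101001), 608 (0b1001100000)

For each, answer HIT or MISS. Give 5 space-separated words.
Answer: MISS HIT MISS MISS MISS

Derivation:
vaddr=297: (1,1) not in TLB -> MISS, insert
vaddr=319: (1,1) in TLB -> HIT
vaddr=425: (1,5) not in TLB -> MISS, insert
vaddr=105: (0,3) not in TLB -> MISS, insert
vaddr=608: (2,3) not in TLB -> MISS, insert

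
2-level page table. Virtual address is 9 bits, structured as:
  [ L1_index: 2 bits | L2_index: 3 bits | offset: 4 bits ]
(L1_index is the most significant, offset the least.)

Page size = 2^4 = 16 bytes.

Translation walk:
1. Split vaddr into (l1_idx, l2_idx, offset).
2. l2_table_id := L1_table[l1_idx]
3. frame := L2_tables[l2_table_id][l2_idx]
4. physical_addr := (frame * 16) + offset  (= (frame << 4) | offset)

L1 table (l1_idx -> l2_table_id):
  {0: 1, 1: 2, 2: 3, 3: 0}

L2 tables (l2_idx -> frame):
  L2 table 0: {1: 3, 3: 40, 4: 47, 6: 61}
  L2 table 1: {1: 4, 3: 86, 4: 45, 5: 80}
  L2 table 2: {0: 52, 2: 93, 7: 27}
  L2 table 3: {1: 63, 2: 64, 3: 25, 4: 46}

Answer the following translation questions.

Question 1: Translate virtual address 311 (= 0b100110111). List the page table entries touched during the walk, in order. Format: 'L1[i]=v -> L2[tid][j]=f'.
vaddr = 311 = 0b100110111
Split: l1_idx=2, l2_idx=3, offset=7

Answer: L1[2]=3 -> L2[3][3]=25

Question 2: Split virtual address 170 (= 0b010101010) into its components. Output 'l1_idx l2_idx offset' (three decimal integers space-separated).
Answer: 1 2 10

Derivation:
vaddr = 170 = 0b010101010
  top 2 bits -> l1_idx = 1
  next 3 bits -> l2_idx = 2
  bottom 4 bits -> offset = 10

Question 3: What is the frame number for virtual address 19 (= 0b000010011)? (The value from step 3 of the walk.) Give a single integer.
Answer: 4

Derivation:
vaddr = 19: l1_idx=0, l2_idx=1
L1[0] = 1; L2[1][1] = 4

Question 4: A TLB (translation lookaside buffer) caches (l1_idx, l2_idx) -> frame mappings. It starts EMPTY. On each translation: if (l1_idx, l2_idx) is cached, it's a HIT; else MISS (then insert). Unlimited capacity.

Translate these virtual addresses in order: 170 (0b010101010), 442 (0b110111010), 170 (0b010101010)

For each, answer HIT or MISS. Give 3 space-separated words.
vaddr=170: (1,2) not in TLB -> MISS, insert
vaddr=442: (3,3) not in TLB -> MISS, insert
vaddr=170: (1,2) in TLB -> HIT

Answer: MISS MISS HIT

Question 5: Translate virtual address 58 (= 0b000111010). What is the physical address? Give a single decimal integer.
Answer: 1386

Derivation:
vaddr = 58 = 0b000111010
Split: l1_idx=0, l2_idx=3, offset=10
L1[0] = 1
L2[1][3] = 86
paddr = 86 * 16 + 10 = 1386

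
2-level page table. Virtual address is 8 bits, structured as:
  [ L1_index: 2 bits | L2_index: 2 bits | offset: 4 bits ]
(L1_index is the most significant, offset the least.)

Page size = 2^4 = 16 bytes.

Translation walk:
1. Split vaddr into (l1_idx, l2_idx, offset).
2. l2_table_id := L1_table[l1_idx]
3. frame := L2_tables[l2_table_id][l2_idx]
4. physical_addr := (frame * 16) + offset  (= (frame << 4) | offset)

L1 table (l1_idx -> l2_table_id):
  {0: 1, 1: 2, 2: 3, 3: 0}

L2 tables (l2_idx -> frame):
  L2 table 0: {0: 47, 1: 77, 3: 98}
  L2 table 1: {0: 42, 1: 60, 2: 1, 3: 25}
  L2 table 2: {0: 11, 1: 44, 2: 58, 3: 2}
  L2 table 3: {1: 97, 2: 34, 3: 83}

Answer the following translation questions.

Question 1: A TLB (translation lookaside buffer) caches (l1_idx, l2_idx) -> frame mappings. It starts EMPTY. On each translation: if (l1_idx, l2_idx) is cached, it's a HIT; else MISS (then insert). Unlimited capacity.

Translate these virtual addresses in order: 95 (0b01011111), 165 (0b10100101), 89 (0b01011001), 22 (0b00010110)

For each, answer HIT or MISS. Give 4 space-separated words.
vaddr=95: (1,1) not in TLB -> MISS, insert
vaddr=165: (2,2) not in TLB -> MISS, insert
vaddr=89: (1,1) in TLB -> HIT
vaddr=22: (0,1) not in TLB -> MISS, insert

Answer: MISS MISS HIT MISS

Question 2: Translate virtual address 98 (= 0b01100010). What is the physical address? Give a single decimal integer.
vaddr = 98 = 0b01100010
Split: l1_idx=1, l2_idx=2, offset=2
L1[1] = 2
L2[2][2] = 58
paddr = 58 * 16 + 2 = 930

Answer: 930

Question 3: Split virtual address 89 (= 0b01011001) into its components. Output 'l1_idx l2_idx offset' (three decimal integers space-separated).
Answer: 1 1 9

Derivation:
vaddr = 89 = 0b01011001
  top 2 bits -> l1_idx = 1
  next 2 bits -> l2_idx = 1
  bottom 4 bits -> offset = 9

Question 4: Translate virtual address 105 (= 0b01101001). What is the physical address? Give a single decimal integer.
Answer: 937

Derivation:
vaddr = 105 = 0b01101001
Split: l1_idx=1, l2_idx=2, offset=9
L1[1] = 2
L2[2][2] = 58
paddr = 58 * 16 + 9 = 937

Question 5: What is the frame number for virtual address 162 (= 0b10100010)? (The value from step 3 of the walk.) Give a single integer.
Answer: 34

Derivation:
vaddr = 162: l1_idx=2, l2_idx=2
L1[2] = 3; L2[3][2] = 34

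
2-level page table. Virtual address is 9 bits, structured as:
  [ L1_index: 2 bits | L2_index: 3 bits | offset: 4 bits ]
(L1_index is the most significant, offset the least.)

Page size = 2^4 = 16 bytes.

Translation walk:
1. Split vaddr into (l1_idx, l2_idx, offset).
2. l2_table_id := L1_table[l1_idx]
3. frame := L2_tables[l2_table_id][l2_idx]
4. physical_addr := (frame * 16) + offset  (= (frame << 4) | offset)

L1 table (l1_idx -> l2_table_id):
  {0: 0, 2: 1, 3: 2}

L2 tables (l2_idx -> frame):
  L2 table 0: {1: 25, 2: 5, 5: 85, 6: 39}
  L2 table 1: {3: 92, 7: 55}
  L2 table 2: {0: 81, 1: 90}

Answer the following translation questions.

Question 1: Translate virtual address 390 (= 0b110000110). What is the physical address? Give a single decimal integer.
vaddr = 390 = 0b110000110
Split: l1_idx=3, l2_idx=0, offset=6
L1[3] = 2
L2[2][0] = 81
paddr = 81 * 16 + 6 = 1302

Answer: 1302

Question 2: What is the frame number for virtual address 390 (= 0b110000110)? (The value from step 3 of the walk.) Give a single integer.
vaddr = 390: l1_idx=3, l2_idx=0
L1[3] = 2; L2[2][0] = 81

Answer: 81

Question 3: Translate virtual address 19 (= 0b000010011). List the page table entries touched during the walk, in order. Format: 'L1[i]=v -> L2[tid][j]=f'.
Answer: L1[0]=0 -> L2[0][1]=25

Derivation:
vaddr = 19 = 0b000010011
Split: l1_idx=0, l2_idx=1, offset=3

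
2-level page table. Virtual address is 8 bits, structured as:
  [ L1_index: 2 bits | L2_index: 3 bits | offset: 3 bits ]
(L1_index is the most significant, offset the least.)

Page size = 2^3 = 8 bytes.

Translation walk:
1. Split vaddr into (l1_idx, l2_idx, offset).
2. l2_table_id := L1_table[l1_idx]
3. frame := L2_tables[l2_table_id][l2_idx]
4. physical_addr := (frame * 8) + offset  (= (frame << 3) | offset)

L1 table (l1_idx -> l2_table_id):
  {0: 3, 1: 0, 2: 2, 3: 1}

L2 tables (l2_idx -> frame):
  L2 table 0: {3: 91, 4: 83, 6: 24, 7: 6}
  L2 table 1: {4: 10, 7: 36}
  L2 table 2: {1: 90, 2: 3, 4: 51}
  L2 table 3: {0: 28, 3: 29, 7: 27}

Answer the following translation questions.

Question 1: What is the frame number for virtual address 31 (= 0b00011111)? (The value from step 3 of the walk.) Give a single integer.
Answer: 29

Derivation:
vaddr = 31: l1_idx=0, l2_idx=3
L1[0] = 3; L2[3][3] = 29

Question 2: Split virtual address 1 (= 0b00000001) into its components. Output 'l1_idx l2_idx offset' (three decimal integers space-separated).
Answer: 0 0 1

Derivation:
vaddr = 1 = 0b00000001
  top 2 bits -> l1_idx = 0
  next 3 bits -> l2_idx = 0
  bottom 3 bits -> offset = 1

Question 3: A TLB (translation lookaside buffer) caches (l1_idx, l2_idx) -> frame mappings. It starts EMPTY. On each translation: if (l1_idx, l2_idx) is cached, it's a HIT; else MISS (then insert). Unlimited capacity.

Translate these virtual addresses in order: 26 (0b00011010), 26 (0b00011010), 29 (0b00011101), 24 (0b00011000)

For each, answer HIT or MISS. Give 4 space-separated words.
vaddr=26: (0,3) not in TLB -> MISS, insert
vaddr=26: (0,3) in TLB -> HIT
vaddr=29: (0,3) in TLB -> HIT
vaddr=24: (0,3) in TLB -> HIT

Answer: MISS HIT HIT HIT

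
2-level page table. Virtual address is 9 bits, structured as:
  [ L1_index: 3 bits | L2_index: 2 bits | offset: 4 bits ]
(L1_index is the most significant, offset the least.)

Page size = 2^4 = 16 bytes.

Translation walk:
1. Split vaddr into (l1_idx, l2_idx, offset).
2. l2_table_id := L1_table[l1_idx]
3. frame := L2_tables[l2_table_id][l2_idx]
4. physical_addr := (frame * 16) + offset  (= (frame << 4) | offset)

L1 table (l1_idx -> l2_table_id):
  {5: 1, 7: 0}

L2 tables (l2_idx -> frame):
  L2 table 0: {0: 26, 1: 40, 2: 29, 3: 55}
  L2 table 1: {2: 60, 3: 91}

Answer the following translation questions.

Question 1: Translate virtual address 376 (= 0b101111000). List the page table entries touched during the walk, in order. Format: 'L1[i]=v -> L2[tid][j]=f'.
Answer: L1[5]=1 -> L2[1][3]=91

Derivation:
vaddr = 376 = 0b101111000
Split: l1_idx=5, l2_idx=3, offset=8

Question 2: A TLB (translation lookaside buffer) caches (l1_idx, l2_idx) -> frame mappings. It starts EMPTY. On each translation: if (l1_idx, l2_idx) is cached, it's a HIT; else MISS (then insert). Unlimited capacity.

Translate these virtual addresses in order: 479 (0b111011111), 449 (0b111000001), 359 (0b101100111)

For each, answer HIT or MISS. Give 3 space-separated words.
Answer: MISS MISS MISS

Derivation:
vaddr=479: (7,1) not in TLB -> MISS, insert
vaddr=449: (7,0) not in TLB -> MISS, insert
vaddr=359: (5,2) not in TLB -> MISS, insert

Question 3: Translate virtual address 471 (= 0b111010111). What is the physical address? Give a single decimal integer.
Answer: 647

Derivation:
vaddr = 471 = 0b111010111
Split: l1_idx=7, l2_idx=1, offset=7
L1[7] = 0
L2[0][1] = 40
paddr = 40 * 16 + 7 = 647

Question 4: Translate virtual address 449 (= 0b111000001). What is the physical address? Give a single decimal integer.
Answer: 417

Derivation:
vaddr = 449 = 0b111000001
Split: l1_idx=7, l2_idx=0, offset=1
L1[7] = 0
L2[0][0] = 26
paddr = 26 * 16 + 1 = 417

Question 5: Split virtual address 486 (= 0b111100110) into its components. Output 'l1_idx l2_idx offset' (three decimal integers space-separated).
vaddr = 486 = 0b111100110
  top 3 bits -> l1_idx = 7
  next 2 bits -> l2_idx = 2
  bottom 4 bits -> offset = 6

Answer: 7 2 6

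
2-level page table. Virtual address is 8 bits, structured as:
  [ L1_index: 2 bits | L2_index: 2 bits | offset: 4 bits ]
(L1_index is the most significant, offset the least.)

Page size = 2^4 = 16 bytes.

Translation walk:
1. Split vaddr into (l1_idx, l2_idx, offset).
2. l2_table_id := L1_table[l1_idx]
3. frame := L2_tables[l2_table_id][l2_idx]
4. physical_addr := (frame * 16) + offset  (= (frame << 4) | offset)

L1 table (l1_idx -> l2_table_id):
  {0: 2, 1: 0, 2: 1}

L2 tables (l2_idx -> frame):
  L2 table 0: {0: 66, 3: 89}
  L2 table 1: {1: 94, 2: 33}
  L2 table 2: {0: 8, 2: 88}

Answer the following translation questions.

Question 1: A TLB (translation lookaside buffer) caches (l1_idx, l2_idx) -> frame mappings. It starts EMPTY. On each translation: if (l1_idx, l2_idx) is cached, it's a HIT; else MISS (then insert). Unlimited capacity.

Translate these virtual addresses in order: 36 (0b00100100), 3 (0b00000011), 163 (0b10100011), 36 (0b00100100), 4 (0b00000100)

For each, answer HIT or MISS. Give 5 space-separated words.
vaddr=36: (0,2) not in TLB -> MISS, insert
vaddr=3: (0,0) not in TLB -> MISS, insert
vaddr=163: (2,2) not in TLB -> MISS, insert
vaddr=36: (0,2) in TLB -> HIT
vaddr=4: (0,0) in TLB -> HIT

Answer: MISS MISS MISS HIT HIT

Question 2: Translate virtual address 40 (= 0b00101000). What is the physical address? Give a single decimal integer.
vaddr = 40 = 0b00101000
Split: l1_idx=0, l2_idx=2, offset=8
L1[0] = 2
L2[2][2] = 88
paddr = 88 * 16 + 8 = 1416

Answer: 1416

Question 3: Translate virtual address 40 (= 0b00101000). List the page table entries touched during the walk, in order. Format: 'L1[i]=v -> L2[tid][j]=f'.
Answer: L1[0]=2 -> L2[2][2]=88

Derivation:
vaddr = 40 = 0b00101000
Split: l1_idx=0, l2_idx=2, offset=8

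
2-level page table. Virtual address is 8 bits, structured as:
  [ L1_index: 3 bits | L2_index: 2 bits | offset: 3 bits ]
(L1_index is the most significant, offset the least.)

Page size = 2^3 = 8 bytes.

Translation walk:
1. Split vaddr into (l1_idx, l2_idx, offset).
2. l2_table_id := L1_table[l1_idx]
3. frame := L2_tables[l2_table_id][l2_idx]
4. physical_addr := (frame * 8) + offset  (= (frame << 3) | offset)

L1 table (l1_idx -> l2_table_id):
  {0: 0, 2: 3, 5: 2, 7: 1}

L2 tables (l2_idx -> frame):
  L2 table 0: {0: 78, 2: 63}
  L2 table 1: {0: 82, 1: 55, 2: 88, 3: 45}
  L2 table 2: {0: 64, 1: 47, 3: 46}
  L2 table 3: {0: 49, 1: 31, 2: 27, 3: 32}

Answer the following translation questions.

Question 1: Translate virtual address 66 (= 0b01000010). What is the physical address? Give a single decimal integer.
vaddr = 66 = 0b01000010
Split: l1_idx=2, l2_idx=0, offset=2
L1[2] = 3
L2[3][0] = 49
paddr = 49 * 8 + 2 = 394

Answer: 394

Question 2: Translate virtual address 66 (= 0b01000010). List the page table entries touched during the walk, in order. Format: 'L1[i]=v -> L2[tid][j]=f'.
vaddr = 66 = 0b01000010
Split: l1_idx=2, l2_idx=0, offset=2

Answer: L1[2]=3 -> L2[3][0]=49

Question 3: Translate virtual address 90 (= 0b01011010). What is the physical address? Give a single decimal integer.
Answer: 258

Derivation:
vaddr = 90 = 0b01011010
Split: l1_idx=2, l2_idx=3, offset=2
L1[2] = 3
L2[3][3] = 32
paddr = 32 * 8 + 2 = 258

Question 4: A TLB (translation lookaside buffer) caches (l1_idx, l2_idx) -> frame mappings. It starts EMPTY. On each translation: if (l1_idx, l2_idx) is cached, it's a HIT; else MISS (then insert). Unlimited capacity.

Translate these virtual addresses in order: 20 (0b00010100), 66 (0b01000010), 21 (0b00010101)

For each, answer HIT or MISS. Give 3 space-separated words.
vaddr=20: (0,2) not in TLB -> MISS, insert
vaddr=66: (2,0) not in TLB -> MISS, insert
vaddr=21: (0,2) in TLB -> HIT

Answer: MISS MISS HIT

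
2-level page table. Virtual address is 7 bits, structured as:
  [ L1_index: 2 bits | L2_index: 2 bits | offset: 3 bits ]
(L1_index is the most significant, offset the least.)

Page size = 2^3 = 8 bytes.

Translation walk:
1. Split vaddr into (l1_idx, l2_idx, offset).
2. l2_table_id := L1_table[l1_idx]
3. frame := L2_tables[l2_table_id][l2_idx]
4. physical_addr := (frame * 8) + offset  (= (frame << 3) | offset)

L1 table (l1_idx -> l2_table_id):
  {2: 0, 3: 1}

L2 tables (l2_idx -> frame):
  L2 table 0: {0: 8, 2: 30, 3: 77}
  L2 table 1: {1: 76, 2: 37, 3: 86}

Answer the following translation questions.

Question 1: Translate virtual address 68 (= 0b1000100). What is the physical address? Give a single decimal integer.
vaddr = 68 = 0b1000100
Split: l1_idx=2, l2_idx=0, offset=4
L1[2] = 0
L2[0][0] = 8
paddr = 8 * 8 + 4 = 68

Answer: 68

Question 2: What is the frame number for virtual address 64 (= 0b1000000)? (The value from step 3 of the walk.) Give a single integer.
vaddr = 64: l1_idx=2, l2_idx=0
L1[2] = 0; L2[0][0] = 8

Answer: 8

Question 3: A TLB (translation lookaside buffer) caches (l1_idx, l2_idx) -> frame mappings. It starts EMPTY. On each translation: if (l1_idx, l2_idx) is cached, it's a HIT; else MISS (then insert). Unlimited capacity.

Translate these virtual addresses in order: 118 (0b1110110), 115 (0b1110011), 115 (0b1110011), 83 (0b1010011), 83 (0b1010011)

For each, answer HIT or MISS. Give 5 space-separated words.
vaddr=118: (3,2) not in TLB -> MISS, insert
vaddr=115: (3,2) in TLB -> HIT
vaddr=115: (3,2) in TLB -> HIT
vaddr=83: (2,2) not in TLB -> MISS, insert
vaddr=83: (2,2) in TLB -> HIT

Answer: MISS HIT HIT MISS HIT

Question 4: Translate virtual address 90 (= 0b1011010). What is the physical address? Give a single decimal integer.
Answer: 618

Derivation:
vaddr = 90 = 0b1011010
Split: l1_idx=2, l2_idx=3, offset=2
L1[2] = 0
L2[0][3] = 77
paddr = 77 * 8 + 2 = 618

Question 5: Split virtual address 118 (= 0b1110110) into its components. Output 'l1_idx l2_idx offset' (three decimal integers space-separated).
Answer: 3 2 6

Derivation:
vaddr = 118 = 0b1110110
  top 2 bits -> l1_idx = 3
  next 2 bits -> l2_idx = 2
  bottom 3 bits -> offset = 6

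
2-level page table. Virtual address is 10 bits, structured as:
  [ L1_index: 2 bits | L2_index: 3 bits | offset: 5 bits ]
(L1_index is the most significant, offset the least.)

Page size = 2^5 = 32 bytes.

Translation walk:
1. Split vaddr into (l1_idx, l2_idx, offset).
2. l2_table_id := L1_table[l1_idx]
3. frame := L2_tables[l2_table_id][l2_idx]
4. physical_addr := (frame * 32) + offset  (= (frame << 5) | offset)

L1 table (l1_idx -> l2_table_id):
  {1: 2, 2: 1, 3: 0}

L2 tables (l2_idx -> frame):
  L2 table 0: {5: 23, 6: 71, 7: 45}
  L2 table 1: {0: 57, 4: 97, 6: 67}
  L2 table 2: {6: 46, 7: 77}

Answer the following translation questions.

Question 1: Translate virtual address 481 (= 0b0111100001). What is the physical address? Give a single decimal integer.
vaddr = 481 = 0b0111100001
Split: l1_idx=1, l2_idx=7, offset=1
L1[1] = 2
L2[2][7] = 77
paddr = 77 * 32 + 1 = 2465

Answer: 2465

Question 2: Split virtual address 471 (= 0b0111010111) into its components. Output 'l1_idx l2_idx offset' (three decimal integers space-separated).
Answer: 1 6 23

Derivation:
vaddr = 471 = 0b0111010111
  top 2 bits -> l1_idx = 1
  next 3 bits -> l2_idx = 6
  bottom 5 bits -> offset = 23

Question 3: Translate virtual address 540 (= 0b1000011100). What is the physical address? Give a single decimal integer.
vaddr = 540 = 0b1000011100
Split: l1_idx=2, l2_idx=0, offset=28
L1[2] = 1
L2[1][0] = 57
paddr = 57 * 32 + 28 = 1852

Answer: 1852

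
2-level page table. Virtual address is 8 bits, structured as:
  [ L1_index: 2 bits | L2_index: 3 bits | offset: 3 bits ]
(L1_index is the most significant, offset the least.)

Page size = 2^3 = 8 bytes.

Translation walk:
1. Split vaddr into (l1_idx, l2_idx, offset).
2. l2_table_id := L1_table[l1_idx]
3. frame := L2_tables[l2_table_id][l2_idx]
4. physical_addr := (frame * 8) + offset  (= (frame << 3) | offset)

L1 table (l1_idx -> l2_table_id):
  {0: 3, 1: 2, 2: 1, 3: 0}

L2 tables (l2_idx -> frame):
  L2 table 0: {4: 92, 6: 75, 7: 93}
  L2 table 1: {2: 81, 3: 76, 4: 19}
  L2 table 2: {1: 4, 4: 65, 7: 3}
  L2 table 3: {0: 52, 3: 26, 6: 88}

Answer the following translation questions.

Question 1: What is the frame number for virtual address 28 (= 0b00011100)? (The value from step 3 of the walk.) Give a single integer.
vaddr = 28: l1_idx=0, l2_idx=3
L1[0] = 3; L2[3][3] = 26

Answer: 26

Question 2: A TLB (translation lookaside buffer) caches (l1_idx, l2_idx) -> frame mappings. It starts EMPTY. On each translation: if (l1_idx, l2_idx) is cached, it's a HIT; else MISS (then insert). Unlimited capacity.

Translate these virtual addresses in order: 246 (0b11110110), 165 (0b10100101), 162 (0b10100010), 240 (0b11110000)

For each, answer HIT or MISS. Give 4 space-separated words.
vaddr=246: (3,6) not in TLB -> MISS, insert
vaddr=165: (2,4) not in TLB -> MISS, insert
vaddr=162: (2,4) in TLB -> HIT
vaddr=240: (3,6) in TLB -> HIT

Answer: MISS MISS HIT HIT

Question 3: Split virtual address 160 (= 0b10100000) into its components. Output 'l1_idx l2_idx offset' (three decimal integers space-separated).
Answer: 2 4 0

Derivation:
vaddr = 160 = 0b10100000
  top 2 bits -> l1_idx = 2
  next 3 bits -> l2_idx = 4
  bottom 3 bits -> offset = 0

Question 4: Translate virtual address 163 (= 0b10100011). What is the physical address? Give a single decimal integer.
vaddr = 163 = 0b10100011
Split: l1_idx=2, l2_idx=4, offset=3
L1[2] = 1
L2[1][4] = 19
paddr = 19 * 8 + 3 = 155

Answer: 155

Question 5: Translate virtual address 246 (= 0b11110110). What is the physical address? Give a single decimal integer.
Answer: 606

Derivation:
vaddr = 246 = 0b11110110
Split: l1_idx=3, l2_idx=6, offset=6
L1[3] = 0
L2[0][6] = 75
paddr = 75 * 8 + 6 = 606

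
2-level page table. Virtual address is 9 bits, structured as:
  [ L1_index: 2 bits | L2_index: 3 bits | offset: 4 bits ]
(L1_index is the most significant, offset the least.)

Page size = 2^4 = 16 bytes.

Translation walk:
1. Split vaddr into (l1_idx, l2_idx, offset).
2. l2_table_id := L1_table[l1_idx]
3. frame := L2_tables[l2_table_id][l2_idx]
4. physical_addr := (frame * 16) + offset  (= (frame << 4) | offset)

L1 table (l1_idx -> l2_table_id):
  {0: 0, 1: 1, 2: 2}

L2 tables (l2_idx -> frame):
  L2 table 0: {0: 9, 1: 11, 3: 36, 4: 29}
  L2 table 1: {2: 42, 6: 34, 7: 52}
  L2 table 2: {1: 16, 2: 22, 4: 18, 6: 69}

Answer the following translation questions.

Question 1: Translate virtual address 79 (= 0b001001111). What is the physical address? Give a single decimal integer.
Answer: 479

Derivation:
vaddr = 79 = 0b001001111
Split: l1_idx=0, l2_idx=4, offset=15
L1[0] = 0
L2[0][4] = 29
paddr = 29 * 16 + 15 = 479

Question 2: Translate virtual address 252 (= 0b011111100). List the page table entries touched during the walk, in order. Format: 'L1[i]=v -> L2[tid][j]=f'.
vaddr = 252 = 0b011111100
Split: l1_idx=1, l2_idx=7, offset=12

Answer: L1[1]=1 -> L2[1][7]=52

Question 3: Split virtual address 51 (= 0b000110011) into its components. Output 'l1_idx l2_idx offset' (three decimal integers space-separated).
vaddr = 51 = 0b000110011
  top 2 bits -> l1_idx = 0
  next 3 bits -> l2_idx = 3
  bottom 4 bits -> offset = 3

Answer: 0 3 3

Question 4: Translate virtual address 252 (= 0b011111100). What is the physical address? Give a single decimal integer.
Answer: 844

Derivation:
vaddr = 252 = 0b011111100
Split: l1_idx=1, l2_idx=7, offset=12
L1[1] = 1
L2[1][7] = 52
paddr = 52 * 16 + 12 = 844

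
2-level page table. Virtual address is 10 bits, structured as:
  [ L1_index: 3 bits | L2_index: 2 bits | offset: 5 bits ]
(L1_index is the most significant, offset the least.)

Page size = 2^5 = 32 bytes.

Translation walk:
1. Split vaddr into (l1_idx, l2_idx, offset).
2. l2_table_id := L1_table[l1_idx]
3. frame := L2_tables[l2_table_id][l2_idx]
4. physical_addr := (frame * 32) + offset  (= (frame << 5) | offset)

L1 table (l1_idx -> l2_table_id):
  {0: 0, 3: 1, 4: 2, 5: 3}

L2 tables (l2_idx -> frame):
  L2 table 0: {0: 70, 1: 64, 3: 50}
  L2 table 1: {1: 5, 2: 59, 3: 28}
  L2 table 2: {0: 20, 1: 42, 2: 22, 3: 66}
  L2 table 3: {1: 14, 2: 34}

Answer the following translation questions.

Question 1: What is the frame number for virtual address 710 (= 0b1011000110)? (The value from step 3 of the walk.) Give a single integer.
vaddr = 710: l1_idx=5, l2_idx=2
L1[5] = 3; L2[3][2] = 34

Answer: 34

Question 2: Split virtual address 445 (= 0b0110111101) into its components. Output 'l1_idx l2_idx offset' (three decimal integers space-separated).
Answer: 3 1 29

Derivation:
vaddr = 445 = 0b0110111101
  top 3 bits -> l1_idx = 3
  next 2 bits -> l2_idx = 1
  bottom 5 bits -> offset = 29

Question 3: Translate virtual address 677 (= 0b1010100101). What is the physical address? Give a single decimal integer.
vaddr = 677 = 0b1010100101
Split: l1_idx=5, l2_idx=1, offset=5
L1[5] = 3
L2[3][1] = 14
paddr = 14 * 32 + 5 = 453

Answer: 453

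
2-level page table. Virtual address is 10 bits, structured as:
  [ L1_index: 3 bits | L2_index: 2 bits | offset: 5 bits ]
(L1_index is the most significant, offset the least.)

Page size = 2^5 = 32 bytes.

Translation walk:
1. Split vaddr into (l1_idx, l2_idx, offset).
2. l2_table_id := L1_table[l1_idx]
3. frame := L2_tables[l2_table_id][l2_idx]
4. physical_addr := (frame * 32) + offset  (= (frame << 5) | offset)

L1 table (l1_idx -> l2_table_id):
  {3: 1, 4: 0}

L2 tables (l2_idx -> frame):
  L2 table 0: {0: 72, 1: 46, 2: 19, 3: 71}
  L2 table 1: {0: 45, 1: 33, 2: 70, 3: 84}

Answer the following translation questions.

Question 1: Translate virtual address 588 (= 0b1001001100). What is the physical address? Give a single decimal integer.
Answer: 620

Derivation:
vaddr = 588 = 0b1001001100
Split: l1_idx=4, l2_idx=2, offset=12
L1[4] = 0
L2[0][2] = 19
paddr = 19 * 32 + 12 = 620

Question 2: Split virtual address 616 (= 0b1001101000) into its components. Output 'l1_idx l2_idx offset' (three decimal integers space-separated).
vaddr = 616 = 0b1001101000
  top 3 bits -> l1_idx = 4
  next 2 bits -> l2_idx = 3
  bottom 5 bits -> offset = 8

Answer: 4 3 8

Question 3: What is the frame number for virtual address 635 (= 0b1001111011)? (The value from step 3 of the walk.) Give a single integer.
Answer: 71

Derivation:
vaddr = 635: l1_idx=4, l2_idx=3
L1[4] = 0; L2[0][3] = 71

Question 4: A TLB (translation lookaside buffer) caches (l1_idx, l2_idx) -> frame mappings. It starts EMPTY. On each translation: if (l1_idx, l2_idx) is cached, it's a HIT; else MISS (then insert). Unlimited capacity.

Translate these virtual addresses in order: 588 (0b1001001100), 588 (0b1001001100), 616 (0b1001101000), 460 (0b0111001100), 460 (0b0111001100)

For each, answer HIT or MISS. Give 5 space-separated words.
vaddr=588: (4,2) not in TLB -> MISS, insert
vaddr=588: (4,2) in TLB -> HIT
vaddr=616: (4,3) not in TLB -> MISS, insert
vaddr=460: (3,2) not in TLB -> MISS, insert
vaddr=460: (3,2) in TLB -> HIT

Answer: MISS HIT MISS MISS HIT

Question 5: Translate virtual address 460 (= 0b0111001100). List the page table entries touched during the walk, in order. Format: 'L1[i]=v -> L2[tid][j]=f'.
Answer: L1[3]=1 -> L2[1][2]=70

Derivation:
vaddr = 460 = 0b0111001100
Split: l1_idx=3, l2_idx=2, offset=12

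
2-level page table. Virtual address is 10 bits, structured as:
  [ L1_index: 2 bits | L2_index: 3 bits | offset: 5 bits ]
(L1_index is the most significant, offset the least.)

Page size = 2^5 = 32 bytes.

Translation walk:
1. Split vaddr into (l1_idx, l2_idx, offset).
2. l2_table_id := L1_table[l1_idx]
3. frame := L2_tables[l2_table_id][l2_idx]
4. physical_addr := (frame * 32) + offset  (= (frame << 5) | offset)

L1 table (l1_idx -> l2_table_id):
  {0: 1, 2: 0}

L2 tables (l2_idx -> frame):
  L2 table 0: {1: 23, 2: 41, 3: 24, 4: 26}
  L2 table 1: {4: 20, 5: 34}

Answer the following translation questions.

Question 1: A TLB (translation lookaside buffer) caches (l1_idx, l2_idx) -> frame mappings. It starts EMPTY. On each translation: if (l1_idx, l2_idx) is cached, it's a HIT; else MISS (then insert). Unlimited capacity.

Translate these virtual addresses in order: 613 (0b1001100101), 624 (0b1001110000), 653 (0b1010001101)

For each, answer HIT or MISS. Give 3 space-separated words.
vaddr=613: (2,3) not in TLB -> MISS, insert
vaddr=624: (2,3) in TLB -> HIT
vaddr=653: (2,4) not in TLB -> MISS, insert

Answer: MISS HIT MISS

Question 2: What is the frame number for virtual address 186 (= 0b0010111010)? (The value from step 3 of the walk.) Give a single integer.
Answer: 34

Derivation:
vaddr = 186: l1_idx=0, l2_idx=5
L1[0] = 1; L2[1][5] = 34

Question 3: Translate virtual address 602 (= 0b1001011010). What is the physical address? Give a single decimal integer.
vaddr = 602 = 0b1001011010
Split: l1_idx=2, l2_idx=2, offset=26
L1[2] = 0
L2[0][2] = 41
paddr = 41 * 32 + 26 = 1338

Answer: 1338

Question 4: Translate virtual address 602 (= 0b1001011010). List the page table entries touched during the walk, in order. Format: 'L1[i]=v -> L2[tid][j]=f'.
Answer: L1[2]=0 -> L2[0][2]=41

Derivation:
vaddr = 602 = 0b1001011010
Split: l1_idx=2, l2_idx=2, offset=26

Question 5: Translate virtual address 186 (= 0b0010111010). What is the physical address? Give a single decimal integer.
Answer: 1114

Derivation:
vaddr = 186 = 0b0010111010
Split: l1_idx=0, l2_idx=5, offset=26
L1[0] = 1
L2[1][5] = 34
paddr = 34 * 32 + 26 = 1114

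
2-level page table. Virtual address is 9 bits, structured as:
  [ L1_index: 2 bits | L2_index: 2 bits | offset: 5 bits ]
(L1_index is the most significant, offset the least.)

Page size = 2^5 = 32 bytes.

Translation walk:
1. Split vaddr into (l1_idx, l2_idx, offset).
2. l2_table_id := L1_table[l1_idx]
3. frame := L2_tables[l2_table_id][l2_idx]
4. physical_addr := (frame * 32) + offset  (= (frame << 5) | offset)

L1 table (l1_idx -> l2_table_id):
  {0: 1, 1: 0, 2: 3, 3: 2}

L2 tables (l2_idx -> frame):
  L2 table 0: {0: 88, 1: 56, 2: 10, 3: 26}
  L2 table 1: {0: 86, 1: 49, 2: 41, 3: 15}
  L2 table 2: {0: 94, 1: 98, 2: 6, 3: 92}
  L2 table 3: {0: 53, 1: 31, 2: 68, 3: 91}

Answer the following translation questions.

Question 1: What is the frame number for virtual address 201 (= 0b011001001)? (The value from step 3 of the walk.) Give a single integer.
Answer: 10

Derivation:
vaddr = 201: l1_idx=1, l2_idx=2
L1[1] = 0; L2[0][2] = 10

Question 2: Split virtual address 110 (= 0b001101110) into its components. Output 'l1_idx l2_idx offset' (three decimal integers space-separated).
vaddr = 110 = 0b001101110
  top 2 bits -> l1_idx = 0
  next 2 bits -> l2_idx = 3
  bottom 5 bits -> offset = 14

Answer: 0 3 14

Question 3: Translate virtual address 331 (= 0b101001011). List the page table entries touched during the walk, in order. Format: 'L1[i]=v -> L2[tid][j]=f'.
vaddr = 331 = 0b101001011
Split: l1_idx=2, l2_idx=2, offset=11

Answer: L1[2]=3 -> L2[3][2]=68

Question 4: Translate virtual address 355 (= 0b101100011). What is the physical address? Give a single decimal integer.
Answer: 2915

Derivation:
vaddr = 355 = 0b101100011
Split: l1_idx=2, l2_idx=3, offset=3
L1[2] = 3
L2[3][3] = 91
paddr = 91 * 32 + 3 = 2915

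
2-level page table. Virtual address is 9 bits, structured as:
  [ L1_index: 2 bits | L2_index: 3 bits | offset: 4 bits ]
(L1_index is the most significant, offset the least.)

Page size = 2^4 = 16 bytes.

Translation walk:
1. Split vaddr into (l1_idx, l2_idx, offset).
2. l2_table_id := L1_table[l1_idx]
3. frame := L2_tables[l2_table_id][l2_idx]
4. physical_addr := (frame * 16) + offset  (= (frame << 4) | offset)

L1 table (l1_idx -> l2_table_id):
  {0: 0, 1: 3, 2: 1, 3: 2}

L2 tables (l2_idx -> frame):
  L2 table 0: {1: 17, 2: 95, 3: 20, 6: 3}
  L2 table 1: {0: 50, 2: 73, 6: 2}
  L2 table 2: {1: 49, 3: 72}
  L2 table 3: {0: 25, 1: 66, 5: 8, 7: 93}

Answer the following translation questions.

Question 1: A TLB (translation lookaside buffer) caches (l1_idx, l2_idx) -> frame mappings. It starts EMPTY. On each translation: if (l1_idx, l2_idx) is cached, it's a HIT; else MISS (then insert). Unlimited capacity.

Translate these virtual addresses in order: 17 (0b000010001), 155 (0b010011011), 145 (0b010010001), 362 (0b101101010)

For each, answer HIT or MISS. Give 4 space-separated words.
vaddr=17: (0,1) not in TLB -> MISS, insert
vaddr=155: (1,1) not in TLB -> MISS, insert
vaddr=145: (1,1) in TLB -> HIT
vaddr=362: (2,6) not in TLB -> MISS, insert

Answer: MISS MISS HIT MISS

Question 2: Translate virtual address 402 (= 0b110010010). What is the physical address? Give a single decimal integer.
vaddr = 402 = 0b110010010
Split: l1_idx=3, l2_idx=1, offset=2
L1[3] = 2
L2[2][1] = 49
paddr = 49 * 16 + 2 = 786

Answer: 786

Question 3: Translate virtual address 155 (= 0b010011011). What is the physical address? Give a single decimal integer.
Answer: 1067

Derivation:
vaddr = 155 = 0b010011011
Split: l1_idx=1, l2_idx=1, offset=11
L1[1] = 3
L2[3][1] = 66
paddr = 66 * 16 + 11 = 1067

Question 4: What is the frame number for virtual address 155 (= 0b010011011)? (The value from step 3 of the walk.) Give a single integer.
vaddr = 155: l1_idx=1, l2_idx=1
L1[1] = 3; L2[3][1] = 66

Answer: 66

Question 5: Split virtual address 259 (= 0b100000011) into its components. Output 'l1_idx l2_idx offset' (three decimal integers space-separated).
vaddr = 259 = 0b100000011
  top 2 bits -> l1_idx = 2
  next 3 bits -> l2_idx = 0
  bottom 4 bits -> offset = 3

Answer: 2 0 3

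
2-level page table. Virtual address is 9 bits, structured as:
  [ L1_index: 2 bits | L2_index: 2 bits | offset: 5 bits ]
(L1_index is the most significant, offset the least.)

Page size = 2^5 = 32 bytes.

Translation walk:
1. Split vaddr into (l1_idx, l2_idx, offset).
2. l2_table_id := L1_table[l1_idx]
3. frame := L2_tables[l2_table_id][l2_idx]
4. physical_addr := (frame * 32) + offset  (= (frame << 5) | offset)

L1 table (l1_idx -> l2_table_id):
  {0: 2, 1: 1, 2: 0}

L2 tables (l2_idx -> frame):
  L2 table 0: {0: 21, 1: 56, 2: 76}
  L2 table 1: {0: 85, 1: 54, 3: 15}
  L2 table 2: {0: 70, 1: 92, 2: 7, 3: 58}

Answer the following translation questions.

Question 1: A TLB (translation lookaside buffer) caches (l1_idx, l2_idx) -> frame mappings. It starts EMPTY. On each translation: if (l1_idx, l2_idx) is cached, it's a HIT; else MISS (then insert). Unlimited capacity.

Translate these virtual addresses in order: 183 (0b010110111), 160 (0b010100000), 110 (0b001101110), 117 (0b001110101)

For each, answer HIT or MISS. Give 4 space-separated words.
Answer: MISS HIT MISS HIT

Derivation:
vaddr=183: (1,1) not in TLB -> MISS, insert
vaddr=160: (1,1) in TLB -> HIT
vaddr=110: (0,3) not in TLB -> MISS, insert
vaddr=117: (0,3) in TLB -> HIT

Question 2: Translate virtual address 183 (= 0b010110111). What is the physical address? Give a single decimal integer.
Answer: 1751

Derivation:
vaddr = 183 = 0b010110111
Split: l1_idx=1, l2_idx=1, offset=23
L1[1] = 1
L2[1][1] = 54
paddr = 54 * 32 + 23 = 1751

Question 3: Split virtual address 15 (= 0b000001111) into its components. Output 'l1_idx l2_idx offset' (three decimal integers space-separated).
vaddr = 15 = 0b000001111
  top 2 bits -> l1_idx = 0
  next 2 bits -> l2_idx = 0
  bottom 5 bits -> offset = 15

Answer: 0 0 15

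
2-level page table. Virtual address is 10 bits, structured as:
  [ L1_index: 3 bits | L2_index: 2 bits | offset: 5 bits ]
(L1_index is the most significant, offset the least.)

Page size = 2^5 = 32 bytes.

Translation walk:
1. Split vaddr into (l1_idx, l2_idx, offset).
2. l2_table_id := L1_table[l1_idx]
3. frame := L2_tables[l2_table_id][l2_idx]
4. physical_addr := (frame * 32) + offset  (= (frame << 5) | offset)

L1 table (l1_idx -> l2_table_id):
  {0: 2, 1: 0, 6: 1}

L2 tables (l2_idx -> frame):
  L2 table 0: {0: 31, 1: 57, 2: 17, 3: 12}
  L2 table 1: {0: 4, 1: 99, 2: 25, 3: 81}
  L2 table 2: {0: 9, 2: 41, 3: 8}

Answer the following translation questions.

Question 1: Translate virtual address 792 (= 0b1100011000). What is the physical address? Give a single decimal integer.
Answer: 152

Derivation:
vaddr = 792 = 0b1100011000
Split: l1_idx=6, l2_idx=0, offset=24
L1[6] = 1
L2[1][0] = 4
paddr = 4 * 32 + 24 = 152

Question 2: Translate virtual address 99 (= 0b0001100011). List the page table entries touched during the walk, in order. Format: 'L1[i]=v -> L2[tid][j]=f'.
vaddr = 99 = 0b0001100011
Split: l1_idx=0, l2_idx=3, offset=3

Answer: L1[0]=2 -> L2[2][3]=8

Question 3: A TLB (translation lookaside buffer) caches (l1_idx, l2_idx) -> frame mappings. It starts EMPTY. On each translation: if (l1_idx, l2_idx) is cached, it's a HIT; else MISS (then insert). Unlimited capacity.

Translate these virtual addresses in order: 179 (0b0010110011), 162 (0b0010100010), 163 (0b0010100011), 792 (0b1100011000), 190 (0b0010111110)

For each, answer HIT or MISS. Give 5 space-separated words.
vaddr=179: (1,1) not in TLB -> MISS, insert
vaddr=162: (1,1) in TLB -> HIT
vaddr=163: (1,1) in TLB -> HIT
vaddr=792: (6,0) not in TLB -> MISS, insert
vaddr=190: (1,1) in TLB -> HIT

Answer: MISS HIT HIT MISS HIT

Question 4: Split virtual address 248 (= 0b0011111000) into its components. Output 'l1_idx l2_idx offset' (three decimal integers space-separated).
Answer: 1 3 24

Derivation:
vaddr = 248 = 0b0011111000
  top 3 bits -> l1_idx = 1
  next 2 bits -> l2_idx = 3
  bottom 5 bits -> offset = 24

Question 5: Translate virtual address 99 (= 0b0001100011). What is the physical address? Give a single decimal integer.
vaddr = 99 = 0b0001100011
Split: l1_idx=0, l2_idx=3, offset=3
L1[0] = 2
L2[2][3] = 8
paddr = 8 * 32 + 3 = 259

Answer: 259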